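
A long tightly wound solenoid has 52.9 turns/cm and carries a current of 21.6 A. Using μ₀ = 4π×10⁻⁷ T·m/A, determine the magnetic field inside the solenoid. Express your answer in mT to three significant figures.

B ≈ 144 mT

Inside a long solenoid, B = μ₀nI.
B = (4π×10⁻⁷)(5.290×10^3 m⁻¹)(21.6 A) = 0.1436 T.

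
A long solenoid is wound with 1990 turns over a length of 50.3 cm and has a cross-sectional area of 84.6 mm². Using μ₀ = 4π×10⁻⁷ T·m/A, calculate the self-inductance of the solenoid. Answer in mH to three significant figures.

A = 84.6 mm² = 8.460×10^-5 m².
For a long solenoid, L = μ₀N²A/ℓ.
L = (4π×10⁻⁷)(1990)²(8.460×10^-5)/(0.503 m) = 8.370×10^-4 H.

L ≈ 0.837 mH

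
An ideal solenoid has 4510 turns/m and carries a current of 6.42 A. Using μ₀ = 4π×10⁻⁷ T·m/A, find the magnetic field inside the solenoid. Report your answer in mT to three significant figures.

Inside a long solenoid, B = μ₀nI.
B = (4π×10⁻⁷)(4.510×10^3 m⁻¹)(6.42 A) = 3.638×10^-2 T.

B ≈ 36.4 mT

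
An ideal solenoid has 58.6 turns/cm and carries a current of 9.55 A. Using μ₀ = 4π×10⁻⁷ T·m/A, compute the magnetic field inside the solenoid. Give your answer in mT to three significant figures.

B ≈ 70.3 mT

Inside a long solenoid, B = μ₀nI.
B = (4π×10⁻⁷)(5.860×10^3 m⁻¹)(9.55 A) = 7.033×10^-2 T.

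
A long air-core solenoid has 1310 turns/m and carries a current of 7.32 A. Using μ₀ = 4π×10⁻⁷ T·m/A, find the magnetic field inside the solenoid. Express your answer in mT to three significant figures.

B ≈ 12.1 mT

Inside a long solenoid, B = μ₀nI.
B = (4π×10⁻⁷)(1.310×10^3 m⁻¹)(7.32 A) = 1.205×10^-2 T.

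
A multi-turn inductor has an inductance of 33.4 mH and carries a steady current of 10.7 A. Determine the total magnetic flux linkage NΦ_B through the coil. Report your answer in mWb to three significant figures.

NΦ_B ≈ 357 mWb

From L = NΦ_B/I, the flux linkage is NΦ_B = LI.
NΦ_B = (3.340×10^-2 H)(10.7 A) = 0.3574 Wb.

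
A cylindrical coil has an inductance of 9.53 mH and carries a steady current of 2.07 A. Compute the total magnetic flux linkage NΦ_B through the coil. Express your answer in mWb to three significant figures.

From L = NΦ_B/I, the flux linkage is NΦ_B = LI.
NΦ_B = (9.530×10^-3 H)(2.07 A) = 1.973×10^-2 Wb.

NΦ_B ≈ 19.7 mWb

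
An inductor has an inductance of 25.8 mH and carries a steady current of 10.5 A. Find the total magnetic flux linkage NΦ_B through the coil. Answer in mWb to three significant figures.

NΦ_B ≈ 271 mWb

From L = NΦ_B/I, the flux linkage is NΦ_B = LI.
NΦ_B = (2.580×10^-2 H)(10.5 A) = 0.2709 Wb.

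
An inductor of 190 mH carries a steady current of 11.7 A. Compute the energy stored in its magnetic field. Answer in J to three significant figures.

U ≈ 13.0 J

Stored magnetic energy: U = ½LI².
U = ½(0.19 H)(11.7 A)² = 13 J.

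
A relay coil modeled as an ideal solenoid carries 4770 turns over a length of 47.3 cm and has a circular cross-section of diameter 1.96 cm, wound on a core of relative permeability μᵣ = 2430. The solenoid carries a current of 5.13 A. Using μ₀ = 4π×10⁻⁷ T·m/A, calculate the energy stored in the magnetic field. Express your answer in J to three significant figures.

U ≈ 583 J

A = π(d/2)² = π(9.800×10^-3 m)² = 3.017×10^-4 m².
L = μ₀μᵣN²A/ℓ = (4π×10⁻⁷)(2430)(4770)²(3.017×10^-4)/(0.473) = 44.32 H.
U = ½LI² = ½(44.32)(5.13)² = 583.2 J.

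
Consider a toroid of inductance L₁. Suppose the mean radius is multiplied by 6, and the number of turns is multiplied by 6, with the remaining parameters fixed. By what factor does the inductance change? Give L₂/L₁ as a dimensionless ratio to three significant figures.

L₂/L₁ = 6.00

For a toroid, L ∝ μᵣN²A/R.
L₂/L₁ = (6)^-1 × (6)^2 = 6.00.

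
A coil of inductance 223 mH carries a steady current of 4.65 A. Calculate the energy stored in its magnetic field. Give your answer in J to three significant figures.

U ≈ 2.41 J

Stored magnetic energy: U = ½LI².
U = ½(0.223 H)(4.65 A)² = 2.411 J.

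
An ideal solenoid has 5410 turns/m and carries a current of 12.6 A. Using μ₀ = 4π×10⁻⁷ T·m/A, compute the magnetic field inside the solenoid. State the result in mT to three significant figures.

Inside a long solenoid, B = μ₀nI.
B = (4π×10⁻⁷)(5.410×10^3 m⁻¹)(12.6 A) = 8.566×10^-2 T.

B ≈ 85.7 mT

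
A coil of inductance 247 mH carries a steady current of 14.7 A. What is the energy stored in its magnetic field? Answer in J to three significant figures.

U ≈ 26.7 J

Stored magnetic energy: U = ½LI².
U = ½(0.247 H)(14.7 A)² = 26.69 J.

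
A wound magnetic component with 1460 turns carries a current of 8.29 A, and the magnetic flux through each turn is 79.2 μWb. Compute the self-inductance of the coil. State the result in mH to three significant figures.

Self-inductance is defined by L = NΦ_B/I (flux linkage over current).
L = (1460)(7.920×10^-5 Wb)/(8.29 A) = 1.3948×10^-2 H.

L ≈ 13.9 mH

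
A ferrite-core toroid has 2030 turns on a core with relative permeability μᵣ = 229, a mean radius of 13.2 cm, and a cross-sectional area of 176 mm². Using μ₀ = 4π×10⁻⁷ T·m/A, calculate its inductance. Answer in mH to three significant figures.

For a thin toroid, L = μ₀μᵣN²A/(2πR).
L = (4π×10⁻⁷)(229)(2030)²(1.760×10^-4) / (2π×0.132 m) = 0.2516 H.

L ≈ 252 mH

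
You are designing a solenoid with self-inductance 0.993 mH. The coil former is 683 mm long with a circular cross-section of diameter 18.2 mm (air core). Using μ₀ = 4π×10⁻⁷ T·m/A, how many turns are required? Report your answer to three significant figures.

A = π(d/2)² = π(9.100×10^-3 m)² = 2.602×10^-4 m².
From L = μ₀N²A/ℓ, N = √(Lℓ / (μ₀A)).
N = √[(9.930×10^-4)(0.683) / ((4π×10⁻⁷)×2.602×10^-4)] = √(2.0746×10^6) ≈ 1440.3.

N ≈ 1440 turns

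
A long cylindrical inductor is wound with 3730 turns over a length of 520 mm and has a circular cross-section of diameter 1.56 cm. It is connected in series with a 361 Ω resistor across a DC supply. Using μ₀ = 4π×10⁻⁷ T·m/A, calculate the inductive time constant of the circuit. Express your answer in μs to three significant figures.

τ ≈ 17.8 μs

A = π(d/2)² = π(7.800×10^-3 m)² = 1.911×10^-4 m².
L = μ₀N²A/ℓ = (4π×10⁻⁷)(3730)²(1.911×10^-4)/(0.52) = 6.426×10^-3 H.
τ = L/R = (6.426×10^-3)/(361) = 1.780×10^-5 s.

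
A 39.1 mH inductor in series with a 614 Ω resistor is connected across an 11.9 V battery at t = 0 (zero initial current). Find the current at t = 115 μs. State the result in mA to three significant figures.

I ≈ 16.2 mA

τ = L/R = 3.910×10^-2/614 = 6.368×10^-5 s; final current I_∞ = ε/R = 11.9/614 = 1.938×10^-2 A.
I(t) = I_∞(1 − e^(−t/τ)) with t/τ = 1.806.
I = (1.938×10^-2)(1 − e^(−1.806)) = 1.620×10^-2 A.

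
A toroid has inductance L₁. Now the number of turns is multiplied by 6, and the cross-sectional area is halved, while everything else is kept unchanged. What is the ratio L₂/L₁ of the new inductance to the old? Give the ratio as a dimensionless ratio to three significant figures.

L₂/L₁ = 18.0

For a toroid, L ∝ μᵣN²A/R.
L₂/L₁ = (6)^2 × (0.5) = 18.0.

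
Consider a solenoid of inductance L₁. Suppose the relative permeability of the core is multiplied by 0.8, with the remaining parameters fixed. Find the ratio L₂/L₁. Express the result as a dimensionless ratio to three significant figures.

For a solenoid, L ∝ μᵣN²A/ℓ.
L₂/L₁ = (0.8) = 0.800.

L₂/L₁ = 0.800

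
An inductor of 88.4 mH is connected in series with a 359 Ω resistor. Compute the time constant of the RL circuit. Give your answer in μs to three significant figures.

τ = L/R = (8.840×10^-2 H)/(359 Ω) = 2.462×10^-4 s.

τ ≈ 246 μs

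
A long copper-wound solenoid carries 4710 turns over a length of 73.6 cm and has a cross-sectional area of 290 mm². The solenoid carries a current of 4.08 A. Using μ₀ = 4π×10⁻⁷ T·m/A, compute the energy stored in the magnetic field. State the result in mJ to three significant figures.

U ≈ 91.4 mJ

A = 290 mm² = 2.900×10^-4 m².
L = μ₀N²A/ℓ = (4π×10⁻⁷)(4710)²(2.900×10^-4)/(0.736) = 1.098×10^-2 H.
U = ½LI² = ½(1.098×10^-2)(4.08)² = 9.142×10^-2 J.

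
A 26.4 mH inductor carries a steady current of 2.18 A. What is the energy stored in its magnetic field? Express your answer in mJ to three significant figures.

Stored magnetic energy: U = ½LI².
U = ½(2.640×10^-2 H)(2.18 A)² = 6.273×10^-2 J.

U ≈ 62.7 mJ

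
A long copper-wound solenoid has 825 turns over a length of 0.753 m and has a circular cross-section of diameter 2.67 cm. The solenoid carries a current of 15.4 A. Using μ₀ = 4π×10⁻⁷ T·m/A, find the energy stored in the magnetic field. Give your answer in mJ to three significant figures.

A = π(d/2)² = π(1.335×10^-2 m)² = 5.599×10^-4 m².
L = μ₀N²A/ℓ = (4π×10⁻⁷)(825)²(5.599×10^-4)/(0.753) = 6.360×10^-4 H.
U = ½LI² = ½(6.360×10^-4)(15.4)² = 7.541×10^-2 J.

U ≈ 75.4 mJ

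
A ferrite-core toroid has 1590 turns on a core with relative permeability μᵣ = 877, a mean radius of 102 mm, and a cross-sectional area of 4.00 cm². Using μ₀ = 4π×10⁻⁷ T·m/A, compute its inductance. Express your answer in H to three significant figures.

L ≈ 1.74 H

For a thin toroid, L = μ₀μᵣN²A/(2πR).
L = (4π×10⁻⁷)(877)(1590)²(4.000×10^-4) / (2π×0.102 m) = 1.739 H.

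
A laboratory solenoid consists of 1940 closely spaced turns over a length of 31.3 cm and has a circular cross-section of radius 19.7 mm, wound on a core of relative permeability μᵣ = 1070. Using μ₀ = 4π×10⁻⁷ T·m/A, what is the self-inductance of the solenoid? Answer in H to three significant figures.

L ≈ 19.7 H

A = πr² = π(1.970×10^-2 m)² = 1.219×10^-3 m².
For a long solenoid, L = μ₀μᵣN²A/ℓ.
L = (4π×10⁻⁷)(1070)(1940)²(1.219×10^-3)/(0.313 m) = 19.71 H.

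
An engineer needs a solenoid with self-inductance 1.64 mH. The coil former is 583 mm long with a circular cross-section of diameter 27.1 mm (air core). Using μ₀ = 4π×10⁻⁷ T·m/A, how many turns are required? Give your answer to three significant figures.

A = π(d/2)² = π(1.355×10^-2 m)² = 5.768×10^-4 m².
From L = μ₀N²A/ℓ, N = √(Lℓ / (μ₀A)).
N = √[(1.640×10^-3)(0.583) / ((4π×10⁻⁷)×5.768×10^-4)] = √(1.319×10^6) ≈ 1148.5.

N ≈ 1150 turns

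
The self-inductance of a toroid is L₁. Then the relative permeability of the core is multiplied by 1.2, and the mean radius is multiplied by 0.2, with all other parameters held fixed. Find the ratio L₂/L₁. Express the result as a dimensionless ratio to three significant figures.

For a toroid, L ∝ μᵣN²A/R.
L₂/L₁ = (1.2) × (0.2)^-1 = 6.00.

L₂/L₁ = 6.00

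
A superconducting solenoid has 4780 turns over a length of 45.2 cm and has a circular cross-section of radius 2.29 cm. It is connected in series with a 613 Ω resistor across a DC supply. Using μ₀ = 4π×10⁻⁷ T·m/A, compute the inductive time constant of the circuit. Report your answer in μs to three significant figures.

τ ≈ 171 μs

A = πr² = π(2.290×10^-2 m)² = 1.647×10^-3 m².
L = μ₀N²A/ℓ = (4π×10⁻⁷)(4780)²(1.647×10^-3)/(0.452) = 0.1047 H.
τ = L/R = (0.1047)/(613) = 1.707×10^-4 s.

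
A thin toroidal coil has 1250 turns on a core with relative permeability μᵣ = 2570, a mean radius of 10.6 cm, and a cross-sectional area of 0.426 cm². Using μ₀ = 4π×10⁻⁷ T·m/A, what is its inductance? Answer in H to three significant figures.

For a thin toroid, L = μ₀μᵣN²A/(2πR).
L = (4π×10⁻⁷)(2570)(1250)²(4.260×10^-5) / (2π×0.106 m) = 0.3228 H.

L ≈ 0.323 H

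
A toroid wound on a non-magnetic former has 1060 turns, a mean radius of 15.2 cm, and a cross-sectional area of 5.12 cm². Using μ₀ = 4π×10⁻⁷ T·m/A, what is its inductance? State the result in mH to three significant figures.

L ≈ 0.757 mH

For a thin toroid, L = μ₀N²A/(2πR).
L = (4π×10⁻⁷)(1060)²(5.120×10^-4) / (2π×0.152 m) = 7.570×10^-4 H.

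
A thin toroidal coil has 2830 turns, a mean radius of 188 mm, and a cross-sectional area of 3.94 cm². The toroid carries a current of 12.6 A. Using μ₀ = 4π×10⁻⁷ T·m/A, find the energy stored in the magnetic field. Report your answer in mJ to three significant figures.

L = μ₀N²A/(2πR) = (4π×10⁻⁷)(2830)²(3.940×10^-4)/(2π×0.188) = 3.357×10^-3 H.
U = ½LI² = ½(3.357×10^-3)(12.6)² = 0.26647 J.

U ≈ 266 mJ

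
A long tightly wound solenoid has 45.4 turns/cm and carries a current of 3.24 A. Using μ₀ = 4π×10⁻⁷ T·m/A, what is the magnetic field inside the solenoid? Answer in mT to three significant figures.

B ≈ 18.5 mT

Inside a long solenoid, B = μ₀nI.
B = (4π×10⁻⁷)(4.540×10^3 m⁻¹)(3.24 A) = 1.848×10^-2 T.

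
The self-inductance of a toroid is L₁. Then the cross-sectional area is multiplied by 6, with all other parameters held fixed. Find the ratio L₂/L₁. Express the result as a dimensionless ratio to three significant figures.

L₂/L₁ = 6.00

For a toroid, L ∝ μᵣN²A/R.
L₂/L₁ = (6) = 6.00.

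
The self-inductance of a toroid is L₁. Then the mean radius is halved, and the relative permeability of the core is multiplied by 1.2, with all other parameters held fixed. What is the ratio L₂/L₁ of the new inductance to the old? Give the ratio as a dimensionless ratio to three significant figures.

For a toroid, L ∝ μᵣN²A/R.
L₂/L₁ = (0.5)^-1 × (1.2) = 2.40.

L₂/L₁ = 2.40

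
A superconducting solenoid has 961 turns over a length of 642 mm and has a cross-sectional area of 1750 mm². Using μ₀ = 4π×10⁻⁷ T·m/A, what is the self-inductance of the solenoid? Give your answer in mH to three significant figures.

L ≈ 3.16 mH

A = 1750 mm² = 1.750×10^-3 m².
For a long solenoid, L = μ₀N²A/ℓ.
L = (4π×10⁻⁷)(961)²(1.750×10^-3)/(0.642 m) = 3.163×10^-3 H.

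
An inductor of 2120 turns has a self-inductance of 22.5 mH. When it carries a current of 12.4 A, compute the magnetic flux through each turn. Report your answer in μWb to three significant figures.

Φ_B ≈ 132 μWb

From L = NΦ_B/I, the flux per turn is Φ_B = LI/N.
Φ_B = (2.250×10^-2 H)(12.4 A)/2120 = 1.316×10^-4 Wb.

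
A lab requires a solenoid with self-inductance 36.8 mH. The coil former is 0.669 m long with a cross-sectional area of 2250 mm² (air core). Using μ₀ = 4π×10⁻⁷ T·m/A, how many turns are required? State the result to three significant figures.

N ≈ 2950 turns

A = 2250 mm² = 2.250×10^-3 m².
From L = μ₀N²A/ℓ, N = √(Lℓ / (μ₀A)).
N = √[(3.680×10^-2)(0.669) / ((4π×10⁻⁷)×2.250×10^-3)] = √(8.707×10^6) ≈ 2950.8.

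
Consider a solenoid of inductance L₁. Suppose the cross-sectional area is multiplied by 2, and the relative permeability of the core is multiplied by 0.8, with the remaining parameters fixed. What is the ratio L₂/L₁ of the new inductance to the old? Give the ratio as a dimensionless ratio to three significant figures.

L₂/L₁ = 1.60

For a solenoid, L ∝ μᵣN²A/ℓ.
L₂/L₁ = (2) × (0.8) = 1.60.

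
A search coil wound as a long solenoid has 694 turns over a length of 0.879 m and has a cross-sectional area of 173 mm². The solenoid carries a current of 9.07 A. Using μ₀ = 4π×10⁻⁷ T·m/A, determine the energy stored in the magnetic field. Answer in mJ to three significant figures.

A = 173 mm² = 1.730×10^-4 m².
L = μ₀N²A/ℓ = (4π×10⁻⁷)(694)²(1.730×10^-4)/(0.879) = 1.191×10^-4 H.
U = ½LI² = ½(1.191×10^-4)(9.07)² = 4.900×10^-3 J.

U ≈ 4.90 mJ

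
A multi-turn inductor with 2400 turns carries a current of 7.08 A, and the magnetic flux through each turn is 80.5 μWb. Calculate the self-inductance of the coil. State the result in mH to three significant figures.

Self-inductance is defined by L = NΦ_B/I (flux linkage over current).
L = (2400)(8.050×10^-5 Wb)/(7.08 A) = 2.729×10^-2 H.

L ≈ 27.3 mH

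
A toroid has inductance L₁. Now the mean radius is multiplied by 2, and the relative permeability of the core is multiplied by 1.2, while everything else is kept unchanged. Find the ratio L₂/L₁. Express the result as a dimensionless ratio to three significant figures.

For a toroid, L ∝ μᵣN²A/R.
L₂/L₁ = (2)^-1 × (1.2) = 0.600.

L₂/L₁ = 0.600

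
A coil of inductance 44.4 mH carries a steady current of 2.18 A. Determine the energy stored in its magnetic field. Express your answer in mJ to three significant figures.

U ≈ 106 mJ

Stored magnetic energy: U = ½LI².
U = ½(4.440×10^-2 H)(2.18 A)² = 0.1055 J.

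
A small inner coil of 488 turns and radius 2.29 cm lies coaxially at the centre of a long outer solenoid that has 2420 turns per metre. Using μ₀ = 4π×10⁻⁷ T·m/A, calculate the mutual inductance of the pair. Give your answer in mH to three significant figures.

M ≈ 2.44 mH

The outer solenoid produces a uniform field B₁ = μ₀n₁I₁ across the inner coil,
so the flux linkage is N₂Φ = N₂B₁A₂ = μ₀n₁N₂A₂·I₁, giving M = μ₀n₁N₂A₂.
A₂ = πr² = π(2.290×10^-2 m)² = 1.647×10^-3 m².
M = (4π×10⁻⁷)(2420)(488)(1.647×10^-3) = 2.4449×10^-3 H.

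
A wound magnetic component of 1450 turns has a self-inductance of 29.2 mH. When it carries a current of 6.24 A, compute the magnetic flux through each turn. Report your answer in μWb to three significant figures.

Φ_B ≈ 126 μWb

From L = NΦ_B/I, the flux per turn is Φ_B = LI/N.
Φ_B = (2.920×10^-2 H)(6.24 A)/1450 = 1.257×10^-4 Wb.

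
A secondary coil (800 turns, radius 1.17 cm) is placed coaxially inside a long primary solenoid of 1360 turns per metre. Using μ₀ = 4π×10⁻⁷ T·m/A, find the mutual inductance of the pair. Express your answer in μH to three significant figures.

M ≈ 588 μH

The outer solenoid produces a uniform field B₁ = μ₀n₁I₁ across the inner coil,
so the flux linkage is N₂Φ = N₂B₁A₂ = μ₀n₁N₂A₂·I₁, giving M = μ₀n₁N₂A₂.
A₂ = πr² = π(1.170×10^-2 m)² = 4.301×10^-4 m².
M = (4π×10⁻⁷)(1360)(800)(4.301×10^-4) = 5.880×10^-4 H.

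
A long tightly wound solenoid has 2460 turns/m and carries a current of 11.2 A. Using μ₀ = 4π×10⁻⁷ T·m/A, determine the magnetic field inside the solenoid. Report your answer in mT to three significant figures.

B ≈ 34.6 mT

Inside a long solenoid, B = μ₀nI.
B = (4π×10⁻⁷)(2.460×10^3 m⁻¹)(11.2 A) = 3.462×10^-2 T.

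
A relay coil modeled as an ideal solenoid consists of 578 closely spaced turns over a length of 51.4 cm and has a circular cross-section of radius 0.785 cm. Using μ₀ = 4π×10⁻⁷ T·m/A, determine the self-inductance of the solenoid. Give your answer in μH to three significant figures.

A = πr² = π(7.850×10^-3 m)² = 1.936×10^-4 m².
For a long solenoid, L = μ₀N²A/ℓ.
L = (4π×10⁻⁷)(578)²(1.936×10^-4)/(0.514 m) = 1.581×10^-4 H.

L ≈ 158 μH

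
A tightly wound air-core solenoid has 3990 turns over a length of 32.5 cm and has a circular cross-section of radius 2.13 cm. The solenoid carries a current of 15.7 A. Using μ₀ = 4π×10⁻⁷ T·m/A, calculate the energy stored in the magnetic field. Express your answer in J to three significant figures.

A = πr² = π(2.130×10^-2 m)² = 1.425×10^-3 m².
L = μ₀N²A/ℓ = (4π×10⁻⁷)(3990)²(1.425×10^-3)/(0.325) = 8.774×10^-2 H.
U = ½LI² = ½(8.774×10^-2)(15.7)² = 10.81 J.

U ≈ 10.8 J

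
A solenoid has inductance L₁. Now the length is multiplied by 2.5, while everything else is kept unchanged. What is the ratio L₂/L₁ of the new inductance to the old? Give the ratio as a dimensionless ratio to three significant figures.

L₂/L₁ = 0.400

For a solenoid, L ∝ μᵣN²A/ℓ.
L₂/L₁ = (2.5)^-1 = 0.400.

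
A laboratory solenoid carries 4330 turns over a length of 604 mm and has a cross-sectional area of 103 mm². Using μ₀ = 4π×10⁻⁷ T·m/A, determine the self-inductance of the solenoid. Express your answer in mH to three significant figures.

L ≈ 4.02 mH

A = 103 mm² = 1.030×10^-4 m².
For a long solenoid, L = μ₀N²A/ℓ.
L = (4π×10⁻⁷)(4330)²(1.030×10^-4)/(0.604 m) = 4.018×10^-3 H.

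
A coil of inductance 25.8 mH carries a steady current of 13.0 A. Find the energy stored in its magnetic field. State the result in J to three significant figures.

U ≈ 2.18 J

Stored magnetic energy: U = ½LI².
U = ½(2.580×10^-2 H)(13.0 A)² = 2.18 J.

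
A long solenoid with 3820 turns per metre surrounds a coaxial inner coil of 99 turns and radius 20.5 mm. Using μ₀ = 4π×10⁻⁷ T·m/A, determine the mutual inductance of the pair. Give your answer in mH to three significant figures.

M ≈ 0.627 mH

The outer solenoid produces a uniform field B₁ = μ₀n₁I₁ across the inner coil,
so the flux linkage is N₂Φ = N₂B₁A₂ = μ₀n₁N₂A₂·I₁, giving M = μ₀n₁N₂A₂.
A₂ = πr² = π(2.050×10^-2 m)² = 1.320×10^-3 m².
M = (4π×10⁻⁷)(3820)(99)(1.320×10^-3) = 6.274×10^-4 H.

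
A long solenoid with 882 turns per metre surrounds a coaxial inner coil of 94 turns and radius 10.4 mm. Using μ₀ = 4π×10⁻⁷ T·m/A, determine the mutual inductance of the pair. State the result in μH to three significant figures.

M ≈ 35.4 μH

The outer solenoid produces a uniform field B₁ = μ₀n₁I₁ across the inner coil,
so the flux linkage is N₂Φ = N₂B₁A₂ = μ₀n₁N₂A₂·I₁, giving M = μ₀n₁N₂A₂.
A₂ = πr² = π(1.040×10^-2 m)² = 3.398×10^-4 m².
M = (4π×10⁻⁷)(882)(94)(3.398×10^-4) = 3.540×10^-5 H.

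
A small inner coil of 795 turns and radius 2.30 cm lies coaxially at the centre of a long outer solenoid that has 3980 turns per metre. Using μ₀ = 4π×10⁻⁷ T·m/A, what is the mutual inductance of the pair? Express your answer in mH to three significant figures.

M ≈ 6.61 mH

The outer solenoid produces a uniform field B₁ = μ₀n₁I₁ across the inner coil,
so the flux linkage is N₂Φ = N₂B₁A₂ = μ₀n₁N₂A₂·I₁, giving M = μ₀n₁N₂A₂.
A₂ = πr² = π(2.300×10^-2 m)² = 1.662×10^-3 m².
M = (4π×10⁻⁷)(3980)(795)(1.662×10^-3) = 6.608×10^-3 H.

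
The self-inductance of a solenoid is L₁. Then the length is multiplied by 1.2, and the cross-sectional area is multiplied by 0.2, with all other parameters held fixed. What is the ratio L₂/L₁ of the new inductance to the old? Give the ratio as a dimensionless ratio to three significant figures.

For a solenoid, L ∝ μᵣN²A/ℓ.
L₂/L₁ = (1.2)^-1 × (0.2) = 0.167.

L₂/L₁ = 0.167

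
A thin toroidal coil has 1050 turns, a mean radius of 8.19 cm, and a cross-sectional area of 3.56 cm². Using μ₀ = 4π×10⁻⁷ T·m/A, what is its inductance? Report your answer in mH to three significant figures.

For a thin toroid, L = μ₀N²A/(2πR).
L = (4π×10⁻⁷)(1050)²(3.560×10^-4) / (2π×8.190×10^-2 m) = 9.5846×10^-4 H.

L ≈ 0.958 mH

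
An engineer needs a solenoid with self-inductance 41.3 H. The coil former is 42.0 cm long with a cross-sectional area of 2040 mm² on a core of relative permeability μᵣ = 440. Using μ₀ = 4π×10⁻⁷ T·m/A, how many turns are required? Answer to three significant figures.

A = 2040 mm² = 2.040×10^-3 m².
From L = μ₀μᵣN²A/ℓ, N = √(Lℓ / (μ₀μᵣA)).
N = √[(41.3)(0.42) / ((4π×10⁻⁷)(440)×2.040×10^-3)] = √(1.538×10^7) ≈ 3921.5.

N ≈ 3920 turns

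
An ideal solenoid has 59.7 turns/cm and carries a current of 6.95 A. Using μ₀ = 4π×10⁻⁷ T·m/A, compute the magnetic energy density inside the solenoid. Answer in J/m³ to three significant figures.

B = μ₀nI = (4π×10⁻⁷)(5.970×10^3)(6.95) = 5.214×10^-2 T.
u = B²/(2μ₀) = (5.214×10^-2)²/(2×4π×10⁻⁷) = 1.082×10^3 J/m³.

u ≈ 1080 J/m³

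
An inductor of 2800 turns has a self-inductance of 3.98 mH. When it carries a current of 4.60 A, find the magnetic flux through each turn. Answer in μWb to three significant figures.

Φ_B ≈ 6.54 μWb

From L = NΦ_B/I, the flux per turn is Φ_B = LI/N.
Φ_B = (3.980×10^-3 H)(4.60 A)/2800 = 6.539×10^-6 Wb.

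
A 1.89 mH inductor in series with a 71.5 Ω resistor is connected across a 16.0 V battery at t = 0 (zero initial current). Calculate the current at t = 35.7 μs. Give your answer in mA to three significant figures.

τ = L/R = 1.890×10^-3/71.5 = 2.643×10^-5 s; final current I_∞ = ε/R = 16.0/71.5 = 0.2238 A.
I(t) = I_∞(1 − e^(−t/τ)) with t/τ = 1.351.
I = (0.2238)(1 − e^(−1.351)) = 0.1658 A.

I ≈ 166 mA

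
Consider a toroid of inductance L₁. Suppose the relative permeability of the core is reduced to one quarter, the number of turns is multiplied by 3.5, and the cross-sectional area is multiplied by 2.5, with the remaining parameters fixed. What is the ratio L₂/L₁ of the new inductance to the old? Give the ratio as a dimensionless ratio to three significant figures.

L₂/L₁ = 7.66

For a toroid, L ∝ μᵣN²A/R.
L₂/L₁ = (0.25) × (3.5)^2 × (2.5) = 7.66.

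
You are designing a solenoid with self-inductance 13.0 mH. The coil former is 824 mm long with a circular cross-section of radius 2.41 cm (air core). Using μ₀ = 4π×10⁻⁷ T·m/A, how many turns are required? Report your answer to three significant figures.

N ≈ 2160 turns

A = πr² = π(2.410×10^-2 m)² = 1.8247×10^-3 m².
From L = μ₀N²A/ℓ, N = √(Lℓ / (μ₀A)).
N = √[(1.300×10^-2)(0.824) / ((4π×10⁻⁷)×1.8247×10^-3)] = √(4.672×10^6) ≈ 2161.4.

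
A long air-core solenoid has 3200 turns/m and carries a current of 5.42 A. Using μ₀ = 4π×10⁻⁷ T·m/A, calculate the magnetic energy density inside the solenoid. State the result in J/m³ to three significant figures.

B = μ₀nI = (4π×10⁻⁷)(3.200×10^3)(5.42) = 2.180×10^-2 T.
u = B²/(2μ₀) = (2.180×10^-2)²/(2×4π×10⁻⁷) = 189 J/m³.

u ≈ 189 J/m³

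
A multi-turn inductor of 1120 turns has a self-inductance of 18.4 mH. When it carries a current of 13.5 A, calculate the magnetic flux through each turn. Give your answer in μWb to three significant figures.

Φ_B ≈ 222 μWb

From L = NΦ_B/I, the flux per turn is Φ_B = LI/N.
Φ_B = (1.840×10^-2 H)(13.5 A)/1120 = 2.218×10^-4 Wb.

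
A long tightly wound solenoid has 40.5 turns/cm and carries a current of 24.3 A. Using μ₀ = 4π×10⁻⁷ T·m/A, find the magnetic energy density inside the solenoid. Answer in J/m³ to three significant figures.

u ≈ 6090 J/m³

B = μ₀nI = (4π×10⁻⁷)(4.050×10^3)(24.3) = 0.1237 T.
u = B²/(2μ₀) = (0.1237)²/(2×4π×10⁻⁷) = 6.086×10^3 J/m³.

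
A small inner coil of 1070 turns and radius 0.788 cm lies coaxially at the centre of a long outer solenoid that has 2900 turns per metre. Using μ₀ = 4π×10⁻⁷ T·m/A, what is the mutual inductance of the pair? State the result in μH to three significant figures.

The outer solenoid produces a uniform field B₁ = μ₀n₁I₁ across the inner coil,
so the flux linkage is N₂Φ = N₂B₁A₂ = μ₀n₁N₂A₂·I₁, giving M = μ₀n₁N₂A₂.
A₂ = πr² = π(7.880×10^-3 m)² = 1.951×10^-4 m².
M = (4π×10⁻⁷)(2900)(1070)(1.951×10^-4) = 7.607×10^-4 H.

M ≈ 761 μH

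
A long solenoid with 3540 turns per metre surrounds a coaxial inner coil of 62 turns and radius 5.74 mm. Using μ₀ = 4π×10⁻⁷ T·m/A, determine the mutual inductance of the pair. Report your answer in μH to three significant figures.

M ≈ 28.5 μH

The outer solenoid produces a uniform field B₁ = μ₀n₁I₁ across the inner coil,
so the flux linkage is N₂Φ = N₂B₁A₂ = μ₀n₁N₂A₂·I₁, giving M = μ₀n₁N₂A₂.
A₂ = πr² = π(5.740×10^-3 m)² = 1.035×10^-4 m².
M = (4π×10⁻⁷)(3540)(62)(1.035×10^-4) = 2.8548×10^-5 H.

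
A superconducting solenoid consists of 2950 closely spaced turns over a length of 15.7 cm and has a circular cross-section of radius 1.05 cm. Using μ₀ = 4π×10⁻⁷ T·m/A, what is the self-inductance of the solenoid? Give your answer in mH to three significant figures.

L ≈ 24.1 mH

A = πr² = π(1.050×10^-2 m)² = 3.464×10^-4 m².
For a long solenoid, L = μ₀N²A/ℓ.
L = (4π×10⁻⁷)(2950)²(3.464×10^-4)/(0.157 m) = 2.413×10^-2 H.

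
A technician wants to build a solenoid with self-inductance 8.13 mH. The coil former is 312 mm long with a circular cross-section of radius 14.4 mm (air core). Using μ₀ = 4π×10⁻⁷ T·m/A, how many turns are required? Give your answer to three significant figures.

A = πr² = π(1.440×10^-2 m)² = 6.514×10^-4 m².
From L = μ₀N²A/ℓ, N = √(Lℓ / (μ₀A)).
N = √[(8.130×10^-3)(0.312) / ((4π×10⁻⁷)×6.514×10^-4)] = √(3.099×10^6) ≈ 1760.3.

N ≈ 1760 turns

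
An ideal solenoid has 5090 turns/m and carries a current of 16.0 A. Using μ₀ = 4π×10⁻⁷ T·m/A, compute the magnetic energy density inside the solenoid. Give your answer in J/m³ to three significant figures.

u ≈ 4170 J/m³

B = μ₀nI = (4π×10⁻⁷)(5.090×10^3)(16.0) = 0.1023 T.
u = B²/(2μ₀) = (0.1023)²/(2×4π×10⁻⁷) = 4.167×10^3 J/m³.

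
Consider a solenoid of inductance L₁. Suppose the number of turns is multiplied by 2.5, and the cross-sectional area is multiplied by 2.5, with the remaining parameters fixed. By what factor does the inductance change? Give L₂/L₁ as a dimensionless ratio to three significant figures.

L₂/L₁ = 15.6

For a solenoid, L ∝ μᵣN²A/ℓ.
L₂/L₁ = (2.5)^2 × (2.5) = 15.6.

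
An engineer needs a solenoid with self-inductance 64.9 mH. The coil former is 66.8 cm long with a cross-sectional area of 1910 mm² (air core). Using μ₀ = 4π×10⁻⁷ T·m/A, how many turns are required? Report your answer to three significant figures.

A = 1910 mm² = 1.910×10^-3 m².
From L = μ₀N²A/ℓ, N = √(Lℓ / (μ₀A)).
N = √[(6.490×10^-2)(0.668) / ((4π×10⁻⁷)×1.910×10^-3)] = √(1.806×10^7) ≈ 4250.0.

N ≈ 4250 turns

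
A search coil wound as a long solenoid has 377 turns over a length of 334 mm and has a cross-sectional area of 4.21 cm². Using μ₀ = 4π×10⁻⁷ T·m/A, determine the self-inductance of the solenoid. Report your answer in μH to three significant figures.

L ≈ 225 μH

A = 4.21 cm² = 4.210×10^-4 m².
For a long solenoid, L = μ₀N²A/ℓ.
L = (4π×10⁻⁷)(377)²(4.210×10^-4)/(0.334 m) = 2.251×10^-4 H.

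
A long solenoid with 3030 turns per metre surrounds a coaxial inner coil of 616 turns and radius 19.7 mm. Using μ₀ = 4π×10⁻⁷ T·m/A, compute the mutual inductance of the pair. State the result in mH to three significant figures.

The outer solenoid produces a uniform field B₁ = μ₀n₁I₁ across the inner coil,
so the flux linkage is N₂Φ = N₂B₁A₂ = μ₀n₁N₂A₂·I₁, giving M = μ₀n₁N₂A₂.
A₂ = πr² = π(1.970×10^-2 m)² = 1.219×10^-3 m².
M = (4π×10⁻⁷)(3030)(616)(1.219×10^-3) = 2.860×10^-3 H.

M ≈ 2.86 mH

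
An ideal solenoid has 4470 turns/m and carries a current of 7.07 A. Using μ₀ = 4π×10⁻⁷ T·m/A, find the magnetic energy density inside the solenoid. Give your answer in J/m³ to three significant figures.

u ≈ 628 J/m³

B = μ₀nI = (4π×10⁻⁷)(4.470×10^3)(7.07) = 3.971×10^-2 T.
u = B²/(2μ₀) = (3.971×10^-2)²/(2×4π×10⁻⁷) = 627.5 J/m³.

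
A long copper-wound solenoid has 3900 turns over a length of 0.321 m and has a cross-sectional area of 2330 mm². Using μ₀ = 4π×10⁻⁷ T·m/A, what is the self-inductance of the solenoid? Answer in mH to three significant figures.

L ≈ 139 mH

A = 2330 mm² = 2.330×10^-3 m².
For a long solenoid, L = μ₀N²A/ℓ.
L = (4π×10⁻⁷)(3900)²(2.330×10^-3)/(0.321 m) = 0.1387 H.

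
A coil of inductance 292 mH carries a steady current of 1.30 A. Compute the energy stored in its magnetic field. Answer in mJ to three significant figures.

Stored magnetic energy: U = ½LI².
U = ½(0.292 H)(1.30 A)² = 0.2467 J.

U ≈ 247 mJ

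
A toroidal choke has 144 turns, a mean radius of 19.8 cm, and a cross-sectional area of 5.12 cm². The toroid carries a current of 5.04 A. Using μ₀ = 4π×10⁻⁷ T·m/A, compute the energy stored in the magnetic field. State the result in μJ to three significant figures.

L = μ₀N²A/(2πR) = (4π×10⁻⁷)(144)²(5.120×10^-4)/(2π×0.198) = 1.072×10^-5 H.
U = ½LI² = ½(1.072×10^-5)(5.04)² = 1.362×10^-4 J.

U ≈ 136 μJ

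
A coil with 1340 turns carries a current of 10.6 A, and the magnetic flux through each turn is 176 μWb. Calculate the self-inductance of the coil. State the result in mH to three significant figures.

L ≈ 22.2 mH

Self-inductance is defined by L = NΦ_B/I (flux linkage over current).
L = (1340)(1.760×10^-4 Wb)/(10.6 A) = 2.2249×10^-2 H.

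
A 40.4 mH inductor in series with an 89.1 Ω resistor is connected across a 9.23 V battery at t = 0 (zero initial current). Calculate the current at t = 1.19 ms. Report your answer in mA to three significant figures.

I ≈ 96.1 mA

τ = L/R = 4.040×10^-2/89.1 = 4.534×10^-4 s; final current I_∞ = ε/R = 9.23/89.1 = 0.1036 A.
I(t) = I_∞(1 − e^(−t/τ)) with t/τ = 2.624.
I = (0.1036)(1 − e^(−2.624)) = 9.608×10^-2 A.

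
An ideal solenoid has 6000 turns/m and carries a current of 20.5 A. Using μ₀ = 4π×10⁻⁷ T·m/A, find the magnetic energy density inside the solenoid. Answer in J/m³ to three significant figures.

B = μ₀nI = (4π×10⁻⁷)(6.000×10^3)(20.5) = 0.1546 T.
u = B²/(2μ₀) = (0.1546)²/(2×4π×10⁻⁷) = 9.506×10^3 J/m³.

u ≈ 9510 J/m³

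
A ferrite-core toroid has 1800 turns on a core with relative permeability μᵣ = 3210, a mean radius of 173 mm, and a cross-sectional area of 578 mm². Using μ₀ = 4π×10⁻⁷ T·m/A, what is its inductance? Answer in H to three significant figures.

L ≈ 6.95 H

For a thin toroid, L = μ₀μᵣN²A/(2πR).
L = (4π×10⁻⁷)(3210)(1800)²(5.780×10^-4) / (2π×0.173 m) = 6.95 H.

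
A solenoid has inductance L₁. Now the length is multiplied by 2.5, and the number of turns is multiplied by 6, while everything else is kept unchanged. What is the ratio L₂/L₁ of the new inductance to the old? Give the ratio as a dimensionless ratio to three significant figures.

L₂/L₁ = 14.4

For a solenoid, L ∝ μᵣN²A/ℓ.
L₂/L₁ = (2.5)^-1 × (6)^2 = 14.4.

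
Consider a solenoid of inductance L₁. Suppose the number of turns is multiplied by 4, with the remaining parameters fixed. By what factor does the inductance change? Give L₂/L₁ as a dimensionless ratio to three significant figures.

For a solenoid, L ∝ μᵣN²A/ℓ.
L₂/L₁ = (4)^2 = 16.0.

L₂/L₁ = 16.0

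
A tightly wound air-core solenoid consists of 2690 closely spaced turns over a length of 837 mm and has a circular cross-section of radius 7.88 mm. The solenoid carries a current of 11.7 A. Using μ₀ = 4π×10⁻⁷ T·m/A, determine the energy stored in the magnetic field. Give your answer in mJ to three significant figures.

A = πr² = π(7.880×10^-3 m)² = 1.951×10^-4 m².
L = μ₀N²A/ℓ = (4π×10⁻⁷)(2690)²(1.951×10^-4)/(0.837) = 2.119×10^-3 H.
U = ½LI² = ½(2.119×10^-3)(11.7)² = 0.1451 J.

U ≈ 145 mJ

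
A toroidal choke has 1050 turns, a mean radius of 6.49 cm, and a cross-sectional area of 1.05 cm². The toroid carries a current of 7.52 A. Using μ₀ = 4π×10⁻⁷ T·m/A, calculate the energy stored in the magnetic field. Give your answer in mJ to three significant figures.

U ≈ 10.1 mJ

L = μ₀N²A/(2πR) = (4π×10⁻⁷)(1050)²(1.050×10^-4)/(2π×6.490×10^-2) = 3.567×10^-4 H.
U = ½LI² = ½(3.567×10^-4)(7.52)² = 1.009×10^-2 J.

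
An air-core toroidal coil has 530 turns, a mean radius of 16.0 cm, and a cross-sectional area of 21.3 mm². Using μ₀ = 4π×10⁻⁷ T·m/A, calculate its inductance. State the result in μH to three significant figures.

For a thin toroid, L = μ₀N²A/(2πR).
L = (4π×10⁻⁷)(530)²(2.130×10^-5) / (2π×0.16 m) = 7.479×10^-6 H.

L ≈ 7.48 μH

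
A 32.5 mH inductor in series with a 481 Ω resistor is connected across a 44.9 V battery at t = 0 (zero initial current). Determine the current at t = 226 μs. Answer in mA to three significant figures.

τ = L/R = 3.250×10^-2/481 = 6.757×10^-5 s; final current I_∞ = ε/R = 44.9/481 = 9.3347×10^-2 A.
I(t) = I_∞(1 − e^(−t/τ)) with t/τ = 3.345.
I = (9.3347×10^-2)(1 − e^(−3.345)) = 9.006×10^-2 A.

I ≈ 90.1 mA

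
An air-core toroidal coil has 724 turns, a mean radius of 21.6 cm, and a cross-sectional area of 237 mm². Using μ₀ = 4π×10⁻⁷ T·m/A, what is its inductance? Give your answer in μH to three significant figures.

L ≈ 115 μH

For a thin toroid, L = μ₀N²A/(2πR).
L = (4π×10⁻⁷)(724)²(2.370×10^-4) / (2π×0.216 m) = 1.150×10^-4 H.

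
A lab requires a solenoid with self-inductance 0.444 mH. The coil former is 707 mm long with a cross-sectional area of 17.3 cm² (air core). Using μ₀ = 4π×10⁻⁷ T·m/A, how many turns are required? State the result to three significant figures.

A = 17.3 cm² = 1.730×10^-3 m².
From L = μ₀N²A/ℓ, N = √(Lℓ / (μ₀A)).
N = √[(4.440×10^-4)(0.707) / ((4π×10⁻⁷)×1.730×10^-3)] = √(1.444×10^5) ≈ 380.0.

N ≈ 380 turns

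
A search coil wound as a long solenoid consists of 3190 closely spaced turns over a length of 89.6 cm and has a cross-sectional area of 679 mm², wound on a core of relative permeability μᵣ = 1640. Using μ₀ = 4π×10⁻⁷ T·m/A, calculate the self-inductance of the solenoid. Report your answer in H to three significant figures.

A = 679 mm² = 6.790×10^-4 m².
For a long solenoid, L = μ₀μᵣN²A/ℓ.
L = (4π×10⁻⁷)(1640)(3190)²(6.790×10^-4)/(0.896 m) = 15.89 H.

L ≈ 15.9 H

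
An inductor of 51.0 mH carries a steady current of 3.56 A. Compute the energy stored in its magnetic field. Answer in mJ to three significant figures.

U ≈ 323 mJ

Stored magnetic energy: U = ½LI².
U = ½(5.100×10^-2 H)(3.56 A)² = 0.3232 J.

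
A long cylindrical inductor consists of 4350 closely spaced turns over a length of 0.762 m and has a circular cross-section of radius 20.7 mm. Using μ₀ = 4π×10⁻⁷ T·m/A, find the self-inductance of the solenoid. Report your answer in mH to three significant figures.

L ≈ 42.0 mH

A = πr² = π(2.070×10^-2 m)² = 1.346×10^-3 m².
For a long solenoid, L = μ₀N²A/ℓ.
L = (4π×10⁻⁷)(4350)²(1.346×10^-3)/(0.762 m) = 4.201×10^-2 H.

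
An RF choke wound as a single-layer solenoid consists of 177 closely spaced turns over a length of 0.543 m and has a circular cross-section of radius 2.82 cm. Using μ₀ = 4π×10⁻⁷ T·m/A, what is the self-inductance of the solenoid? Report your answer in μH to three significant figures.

L ≈ 181 μH

A = πr² = π(2.820×10^-2 m)² = 2.498×10^-3 m².
For a long solenoid, L = μ₀N²A/ℓ.
L = (4π×10⁻⁷)(177)²(2.498×10^-3)/(0.543 m) = 1.811×10^-4 H.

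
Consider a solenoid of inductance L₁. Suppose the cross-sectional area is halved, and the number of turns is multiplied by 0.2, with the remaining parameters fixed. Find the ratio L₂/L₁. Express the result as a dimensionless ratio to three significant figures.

For a solenoid, L ∝ μᵣN²A/ℓ.
L₂/L₁ = (0.5) × (0.2)^2 = 0.0200.

L₂/L₁ = 0.0200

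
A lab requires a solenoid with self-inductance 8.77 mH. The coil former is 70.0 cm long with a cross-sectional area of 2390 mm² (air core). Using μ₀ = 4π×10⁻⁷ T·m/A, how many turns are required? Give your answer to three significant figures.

A = 2390 mm² = 2.390×10^-3 m².
From L = μ₀N²A/ℓ, N = √(Lℓ / (μ₀A)).
N = √[(8.770×10^-3)(0.7) / ((4π×10⁻⁷)×2.390×10^-3)] = √(2.044×10^6) ≈ 1429.7.

N ≈ 1430 turns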